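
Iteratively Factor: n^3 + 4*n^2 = (n)*(n^2 + 4*n) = n^2*(n + 4)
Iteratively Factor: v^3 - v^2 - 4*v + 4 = (v - 2)*(v^2 + v - 2) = (v - 2)*(v - 1)*(v + 2)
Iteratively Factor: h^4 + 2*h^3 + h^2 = (h + 1)*(h^3 + h^2) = (h + 1)^2*(h^2) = h*(h + 1)^2*(h)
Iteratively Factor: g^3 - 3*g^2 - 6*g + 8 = (g - 4)*(g^2 + g - 2) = (g - 4)*(g - 1)*(g + 2)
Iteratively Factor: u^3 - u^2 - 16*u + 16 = (u - 1)*(u^2 - 16) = (u - 4)*(u - 1)*(u + 4)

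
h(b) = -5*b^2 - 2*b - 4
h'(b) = -10*b - 2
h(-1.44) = -11.49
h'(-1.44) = 12.40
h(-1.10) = -7.85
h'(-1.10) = 9.00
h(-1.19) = -8.70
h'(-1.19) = 9.90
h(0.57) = -6.76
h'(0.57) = -7.70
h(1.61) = -20.18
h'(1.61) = -18.10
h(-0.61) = -4.64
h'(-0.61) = 4.10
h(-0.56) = -4.45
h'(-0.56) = 3.60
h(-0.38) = -3.96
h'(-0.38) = 1.80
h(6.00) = -196.00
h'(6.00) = -62.00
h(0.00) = -4.00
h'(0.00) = -2.00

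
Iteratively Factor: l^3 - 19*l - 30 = (l + 2)*(l^2 - 2*l - 15) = (l + 2)*(l + 3)*(l - 5)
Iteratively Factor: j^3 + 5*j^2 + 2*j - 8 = (j + 4)*(j^2 + j - 2) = (j - 1)*(j + 4)*(j + 2)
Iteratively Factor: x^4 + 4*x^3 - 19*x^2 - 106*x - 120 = (x + 3)*(x^3 + x^2 - 22*x - 40) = (x - 5)*(x + 3)*(x^2 + 6*x + 8) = (x - 5)*(x + 2)*(x + 3)*(x + 4)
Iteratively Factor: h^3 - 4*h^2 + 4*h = (h - 2)*(h^2 - 2*h) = (h - 2)^2*(h)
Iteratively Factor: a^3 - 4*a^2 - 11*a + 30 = (a - 2)*(a^2 - 2*a - 15) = (a - 2)*(a + 3)*(a - 5)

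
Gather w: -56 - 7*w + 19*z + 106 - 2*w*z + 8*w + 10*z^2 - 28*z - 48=w*(1 - 2*z) + 10*z^2 - 9*z + 2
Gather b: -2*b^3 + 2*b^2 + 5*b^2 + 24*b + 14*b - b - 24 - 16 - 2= -2*b^3 + 7*b^2 + 37*b - 42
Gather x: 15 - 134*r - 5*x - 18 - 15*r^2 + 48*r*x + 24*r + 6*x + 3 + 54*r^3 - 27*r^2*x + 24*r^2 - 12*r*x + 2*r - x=54*r^3 + 9*r^2 - 108*r + x*(-27*r^2 + 36*r)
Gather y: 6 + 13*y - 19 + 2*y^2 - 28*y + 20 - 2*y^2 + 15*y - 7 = 0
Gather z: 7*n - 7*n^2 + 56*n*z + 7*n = -7*n^2 + 56*n*z + 14*n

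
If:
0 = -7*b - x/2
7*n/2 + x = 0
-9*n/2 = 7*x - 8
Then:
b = -1/10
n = -2/5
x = 7/5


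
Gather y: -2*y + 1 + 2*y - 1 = 0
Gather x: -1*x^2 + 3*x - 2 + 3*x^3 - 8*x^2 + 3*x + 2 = 3*x^3 - 9*x^2 + 6*x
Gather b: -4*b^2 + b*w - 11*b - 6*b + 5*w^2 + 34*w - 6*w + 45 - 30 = -4*b^2 + b*(w - 17) + 5*w^2 + 28*w + 15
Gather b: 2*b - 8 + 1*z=2*b + z - 8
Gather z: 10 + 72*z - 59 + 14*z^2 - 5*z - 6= 14*z^2 + 67*z - 55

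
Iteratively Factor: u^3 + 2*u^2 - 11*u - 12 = (u - 3)*(u^2 + 5*u + 4) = (u - 3)*(u + 1)*(u + 4)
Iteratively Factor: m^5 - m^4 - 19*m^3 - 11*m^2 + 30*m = (m)*(m^4 - m^3 - 19*m^2 - 11*m + 30) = m*(m - 5)*(m^3 + 4*m^2 + m - 6) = m*(m - 5)*(m + 3)*(m^2 + m - 2) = m*(m - 5)*(m + 2)*(m + 3)*(m - 1)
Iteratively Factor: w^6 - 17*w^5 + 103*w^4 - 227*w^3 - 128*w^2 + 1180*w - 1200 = (w - 3)*(w^5 - 14*w^4 + 61*w^3 - 44*w^2 - 260*w + 400) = (w - 5)*(w - 3)*(w^4 - 9*w^3 + 16*w^2 + 36*w - 80) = (w - 5)*(w - 3)*(w - 2)*(w^3 - 7*w^2 + 2*w + 40) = (w - 5)^2*(w - 3)*(w - 2)*(w^2 - 2*w - 8) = (w - 5)^2*(w - 3)*(w - 2)*(w + 2)*(w - 4)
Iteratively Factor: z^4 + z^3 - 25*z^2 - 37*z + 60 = (z - 5)*(z^3 + 6*z^2 + 5*z - 12) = (z - 5)*(z - 1)*(z^2 + 7*z + 12) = (z - 5)*(z - 1)*(z + 4)*(z + 3)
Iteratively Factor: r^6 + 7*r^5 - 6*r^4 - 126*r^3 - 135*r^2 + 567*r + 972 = (r + 3)*(r^5 + 4*r^4 - 18*r^3 - 72*r^2 + 81*r + 324) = (r + 3)*(r + 4)*(r^4 - 18*r^2 + 81) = (r + 3)^2*(r + 4)*(r^3 - 3*r^2 - 9*r + 27) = (r - 3)*(r + 3)^2*(r + 4)*(r^2 - 9) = (r - 3)*(r + 3)^3*(r + 4)*(r - 3)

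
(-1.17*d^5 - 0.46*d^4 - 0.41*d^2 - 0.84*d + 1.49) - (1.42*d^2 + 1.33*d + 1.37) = -1.17*d^5 - 0.46*d^4 - 1.83*d^2 - 2.17*d + 0.12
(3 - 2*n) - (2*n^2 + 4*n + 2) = -2*n^2 - 6*n + 1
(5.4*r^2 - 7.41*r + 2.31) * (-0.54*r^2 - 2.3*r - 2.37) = -2.916*r^4 - 8.4186*r^3 + 2.9976*r^2 + 12.2487*r - 5.4747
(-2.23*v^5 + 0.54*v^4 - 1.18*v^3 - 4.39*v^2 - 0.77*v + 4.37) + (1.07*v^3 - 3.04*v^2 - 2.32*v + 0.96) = -2.23*v^5 + 0.54*v^4 - 0.11*v^3 - 7.43*v^2 - 3.09*v + 5.33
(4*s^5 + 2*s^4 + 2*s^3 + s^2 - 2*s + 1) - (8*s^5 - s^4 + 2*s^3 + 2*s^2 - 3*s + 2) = -4*s^5 + 3*s^4 - s^2 + s - 1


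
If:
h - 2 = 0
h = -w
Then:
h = 2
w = -2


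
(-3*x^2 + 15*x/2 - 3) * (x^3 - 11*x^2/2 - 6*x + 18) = -3*x^5 + 24*x^4 - 105*x^3/4 - 165*x^2/2 + 153*x - 54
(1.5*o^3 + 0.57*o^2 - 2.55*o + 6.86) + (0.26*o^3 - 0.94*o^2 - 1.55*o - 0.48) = 1.76*o^3 - 0.37*o^2 - 4.1*o + 6.38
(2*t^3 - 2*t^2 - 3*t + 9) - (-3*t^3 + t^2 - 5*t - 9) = 5*t^3 - 3*t^2 + 2*t + 18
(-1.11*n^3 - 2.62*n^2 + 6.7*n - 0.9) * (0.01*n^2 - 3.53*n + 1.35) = -0.0111*n^5 + 3.8921*n^4 + 7.8171*n^3 - 27.197*n^2 + 12.222*n - 1.215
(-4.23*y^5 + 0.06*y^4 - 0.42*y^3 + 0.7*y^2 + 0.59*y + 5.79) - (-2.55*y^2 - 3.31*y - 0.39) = -4.23*y^5 + 0.06*y^4 - 0.42*y^3 + 3.25*y^2 + 3.9*y + 6.18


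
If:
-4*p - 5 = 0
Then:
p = -5/4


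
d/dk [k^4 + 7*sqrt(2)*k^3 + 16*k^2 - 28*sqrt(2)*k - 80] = 4*k^3 + 21*sqrt(2)*k^2 + 32*k - 28*sqrt(2)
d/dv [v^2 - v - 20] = 2*v - 1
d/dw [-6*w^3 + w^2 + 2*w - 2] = -18*w^2 + 2*w + 2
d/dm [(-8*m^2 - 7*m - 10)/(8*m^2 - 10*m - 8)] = (34*m^2 + 72*m - 11)/(16*m^4 - 40*m^3 - 7*m^2 + 40*m + 16)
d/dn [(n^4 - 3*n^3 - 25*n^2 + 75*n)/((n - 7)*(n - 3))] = (2*n^3 - 21*n^2 + 175)/(n^2 - 14*n + 49)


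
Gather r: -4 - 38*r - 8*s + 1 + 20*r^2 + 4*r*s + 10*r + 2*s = 20*r^2 + r*(4*s - 28) - 6*s - 3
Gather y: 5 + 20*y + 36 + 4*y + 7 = 24*y + 48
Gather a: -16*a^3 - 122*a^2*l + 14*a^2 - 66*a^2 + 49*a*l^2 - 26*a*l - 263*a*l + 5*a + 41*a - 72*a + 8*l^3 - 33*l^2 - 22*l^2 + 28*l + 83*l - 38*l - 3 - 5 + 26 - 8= -16*a^3 + a^2*(-122*l - 52) + a*(49*l^2 - 289*l - 26) + 8*l^3 - 55*l^2 + 73*l + 10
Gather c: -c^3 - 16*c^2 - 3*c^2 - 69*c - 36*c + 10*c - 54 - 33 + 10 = -c^3 - 19*c^2 - 95*c - 77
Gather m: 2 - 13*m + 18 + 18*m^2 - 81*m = 18*m^2 - 94*m + 20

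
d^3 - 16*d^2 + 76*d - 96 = (d - 8)*(d - 6)*(d - 2)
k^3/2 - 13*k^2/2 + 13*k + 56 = (k/2 + 1)*(k - 8)*(k - 7)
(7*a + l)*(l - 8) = 7*a*l - 56*a + l^2 - 8*l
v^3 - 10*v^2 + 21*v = v*(v - 7)*(v - 3)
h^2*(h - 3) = h^3 - 3*h^2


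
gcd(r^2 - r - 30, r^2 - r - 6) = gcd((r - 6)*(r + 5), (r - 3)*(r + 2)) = 1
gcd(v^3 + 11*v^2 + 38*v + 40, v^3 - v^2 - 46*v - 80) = v^2 + 7*v + 10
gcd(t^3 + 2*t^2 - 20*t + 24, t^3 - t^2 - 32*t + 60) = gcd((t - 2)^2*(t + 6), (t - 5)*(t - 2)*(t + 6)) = t^2 + 4*t - 12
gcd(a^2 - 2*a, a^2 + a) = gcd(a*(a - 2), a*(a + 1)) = a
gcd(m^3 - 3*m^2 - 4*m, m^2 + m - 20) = m - 4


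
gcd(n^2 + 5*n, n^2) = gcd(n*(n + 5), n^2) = n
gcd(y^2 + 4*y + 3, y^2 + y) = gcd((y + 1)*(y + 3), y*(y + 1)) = y + 1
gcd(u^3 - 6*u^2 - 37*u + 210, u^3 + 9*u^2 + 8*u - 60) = u + 6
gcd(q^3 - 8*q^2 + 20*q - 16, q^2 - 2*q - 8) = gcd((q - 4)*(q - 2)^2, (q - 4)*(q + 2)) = q - 4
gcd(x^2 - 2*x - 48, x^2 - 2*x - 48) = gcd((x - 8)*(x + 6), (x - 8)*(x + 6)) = x^2 - 2*x - 48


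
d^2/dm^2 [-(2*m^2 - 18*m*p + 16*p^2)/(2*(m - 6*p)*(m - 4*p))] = 2*p*(-m^3 + 48*m^2*p - 408*m*p^2 + 976*p^3)/(m^6 - 30*m^5*p + 372*m^4*p^2 - 2440*m^3*p^3 + 8928*m^2*p^4 - 17280*m*p^5 + 13824*p^6)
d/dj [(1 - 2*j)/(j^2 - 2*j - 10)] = 2*(j^2 - j + 11)/(j^4 - 4*j^3 - 16*j^2 + 40*j + 100)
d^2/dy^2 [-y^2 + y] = -2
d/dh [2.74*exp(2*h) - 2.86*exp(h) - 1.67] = (5.48*exp(h) - 2.86)*exp(h)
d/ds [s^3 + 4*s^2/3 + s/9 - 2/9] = 3*s^2 + 8*s/3 + 1/9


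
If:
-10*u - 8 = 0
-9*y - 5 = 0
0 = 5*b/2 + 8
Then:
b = -16/5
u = -4/5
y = -5/9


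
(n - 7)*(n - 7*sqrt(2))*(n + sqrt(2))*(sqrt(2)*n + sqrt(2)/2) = sqrt(2)*n^4 - 12*n^3 - 13*sqrt(2)*n^3/2 - 35*sqrt(2)*n^2/2 + 78*n^2 + 42*n + 91*sqrt(2)*n + 49*sqrt(2)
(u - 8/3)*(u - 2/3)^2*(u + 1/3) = u^4 - 11*u^3/3 + 8*u^2/3 + 4*u/27 - 32/81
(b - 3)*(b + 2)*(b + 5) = b^3 + 4*b^2 - 11*b - 30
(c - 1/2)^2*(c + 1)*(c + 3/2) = c^4 + 3*c^3/2 - 3*c^2/4 - 7*c/8 + 3/8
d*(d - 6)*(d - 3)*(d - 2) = d^4 - 11*d^3 + 36*d^2 - 36*d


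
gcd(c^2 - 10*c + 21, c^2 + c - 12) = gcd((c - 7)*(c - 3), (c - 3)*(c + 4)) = c - 3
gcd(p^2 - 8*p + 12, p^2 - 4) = p - 2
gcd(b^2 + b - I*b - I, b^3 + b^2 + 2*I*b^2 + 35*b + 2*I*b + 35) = b + 1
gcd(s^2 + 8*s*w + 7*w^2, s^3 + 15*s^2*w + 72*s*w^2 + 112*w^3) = s + 7*w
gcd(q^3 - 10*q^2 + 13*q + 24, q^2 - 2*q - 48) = q - 8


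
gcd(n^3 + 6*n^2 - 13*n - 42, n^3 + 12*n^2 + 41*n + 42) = n^2 + 9*n + 14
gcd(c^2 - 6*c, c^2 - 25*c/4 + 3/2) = c - 6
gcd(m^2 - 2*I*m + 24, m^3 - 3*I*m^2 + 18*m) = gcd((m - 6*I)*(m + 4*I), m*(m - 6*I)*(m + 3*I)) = m - 6*I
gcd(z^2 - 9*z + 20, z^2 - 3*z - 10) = z - 5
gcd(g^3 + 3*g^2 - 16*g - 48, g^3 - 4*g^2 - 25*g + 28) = g + 4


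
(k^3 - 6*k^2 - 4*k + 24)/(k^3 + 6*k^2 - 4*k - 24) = (k - 6)/(k + 6)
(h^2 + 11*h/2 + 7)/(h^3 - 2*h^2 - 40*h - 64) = (h + 7/2)/(h^2 - 4*h - 32)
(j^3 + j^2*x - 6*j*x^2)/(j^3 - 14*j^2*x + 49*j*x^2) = (j^2 + j*x - 6*x^2)/(j^2 - 14*j*x + 49*x^2)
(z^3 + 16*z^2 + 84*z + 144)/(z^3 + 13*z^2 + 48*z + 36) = (z + 4)/(z + 1)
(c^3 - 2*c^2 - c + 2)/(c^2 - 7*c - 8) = (c^2 - 3*c + 2)/(c - 8)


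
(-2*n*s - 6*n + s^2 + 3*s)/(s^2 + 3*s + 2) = (-2*n*s - 6*n + s^2 + 3*s)/(s^2 + 3*s + 2)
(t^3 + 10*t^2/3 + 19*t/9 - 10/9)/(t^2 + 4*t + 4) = (9*t^2 + 12*t - 5)/(9*(t + 2))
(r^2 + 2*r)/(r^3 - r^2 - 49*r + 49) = r*(r + 2)/(r^3 - r^2 - 49*r + 49)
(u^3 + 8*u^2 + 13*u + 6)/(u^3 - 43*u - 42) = (u + 1)/(u - 7)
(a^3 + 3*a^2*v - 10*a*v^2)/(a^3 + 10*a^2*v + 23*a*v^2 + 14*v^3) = a*(a^2 + 3*a*v - 10*v^2)/(a^3 + 10*a^2*v + 23*a*v^2 + 14*v^3)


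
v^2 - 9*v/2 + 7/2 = (v - 7/2)*(v - 1)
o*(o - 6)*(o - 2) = o^3 - 8*o^2 + 12*o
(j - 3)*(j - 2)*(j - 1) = j^3 - 6*j^2 + 11*j - 6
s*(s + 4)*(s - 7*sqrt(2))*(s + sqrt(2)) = s^4 - 6*sqrt(2)*s^3 + 4*s^3 - 24*sqrt(2)*s^2 - 14*s^2 - 56*s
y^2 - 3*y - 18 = (y - 6)*(y + 3)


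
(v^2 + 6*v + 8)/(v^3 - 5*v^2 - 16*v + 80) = (v + 2)/(v^2 - 9*v + 20)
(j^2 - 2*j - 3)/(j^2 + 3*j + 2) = (j - 3)/(j + 2)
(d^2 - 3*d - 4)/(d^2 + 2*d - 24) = (d + 1)/(d + 6)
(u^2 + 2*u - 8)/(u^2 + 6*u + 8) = (u - 2)/(u + 2)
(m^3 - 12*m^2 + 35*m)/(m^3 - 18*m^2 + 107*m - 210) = m/(m - 6)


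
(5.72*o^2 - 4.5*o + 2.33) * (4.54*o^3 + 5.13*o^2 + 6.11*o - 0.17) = 25.9688*o^5 + 8.9136*o^4 + 22.4424*o^3 - 16.5145*o^2 + 15.0013*o - 0.3961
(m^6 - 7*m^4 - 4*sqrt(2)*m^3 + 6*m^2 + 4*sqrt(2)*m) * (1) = m^6 - 7*m^4 - 4*sqrt(2)*m^3 + 6*m^2 + 4*sqrt(2)*m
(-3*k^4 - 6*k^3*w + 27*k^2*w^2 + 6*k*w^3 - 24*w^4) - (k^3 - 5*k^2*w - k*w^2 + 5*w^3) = -3*k^4 - 6*k^3*w - k^3 + 27*k^2*w^2 + 5*k^2*w + 6*k*w^3 + k*w^2 - 24*w^4 - 5*w^3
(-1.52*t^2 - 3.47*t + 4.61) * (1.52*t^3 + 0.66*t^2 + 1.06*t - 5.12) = -2.3104*t^5 - 6.2776*t^4 + 3.1058*t^3 + 7.1468*t^2 + 22.653*t - 23.6032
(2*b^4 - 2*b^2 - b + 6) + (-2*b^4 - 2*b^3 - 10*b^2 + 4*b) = -2*b^3 - 12*b^2 + 3*b + 6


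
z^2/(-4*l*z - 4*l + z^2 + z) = z^2/(-4*l*z - 4*l + z^2 + z)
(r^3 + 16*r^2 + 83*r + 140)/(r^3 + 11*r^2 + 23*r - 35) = (r + 4)/(r - 1)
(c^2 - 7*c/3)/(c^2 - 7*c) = (c - 7/3)/(c - 7)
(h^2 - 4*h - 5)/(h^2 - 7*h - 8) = (h - 5)/(h - 8)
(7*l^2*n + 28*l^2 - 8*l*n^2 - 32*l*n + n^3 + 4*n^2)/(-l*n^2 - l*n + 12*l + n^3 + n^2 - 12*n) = (-7*l + n)/(n - 3)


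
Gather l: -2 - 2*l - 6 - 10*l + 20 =12 - 12*l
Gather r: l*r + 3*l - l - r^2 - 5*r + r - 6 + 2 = 2*l - r^2 + r*(l - 4) - 4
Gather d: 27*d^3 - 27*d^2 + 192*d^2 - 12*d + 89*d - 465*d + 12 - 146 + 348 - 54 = 27*d^3 + 165*d^2 - 388*d + 160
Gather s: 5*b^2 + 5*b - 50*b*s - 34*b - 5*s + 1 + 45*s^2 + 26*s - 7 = 5*b^2 - 29*b + 45*s^2 + s*(21 - 50*b) - 6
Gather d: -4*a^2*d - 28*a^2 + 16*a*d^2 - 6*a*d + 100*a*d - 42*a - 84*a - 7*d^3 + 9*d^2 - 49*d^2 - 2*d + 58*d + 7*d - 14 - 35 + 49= -28*a^2 - 126*a - 7*d^3 + d^2*(16*a - 40) + d*(-4*a^2 + 94*a + 63)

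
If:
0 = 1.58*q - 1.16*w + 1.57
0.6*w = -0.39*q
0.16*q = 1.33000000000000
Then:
No Solution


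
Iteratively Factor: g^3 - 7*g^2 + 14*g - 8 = (g - 1)*(g^2 - 6*g + 8) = (g - 4)*(g - 1)*(g - 2)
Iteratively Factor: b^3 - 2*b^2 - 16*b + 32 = (b - 2)*(b^2 - 16) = (b - 2)*(b + 4)*(b - 4)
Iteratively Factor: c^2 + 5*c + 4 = (c + 1)*(c + 4)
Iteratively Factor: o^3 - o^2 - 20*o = (o + 4)*(o^2 - 5*o) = (o - 5)*(o + 4)*(o)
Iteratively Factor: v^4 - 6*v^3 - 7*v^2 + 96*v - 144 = (v - 4)*(v^3 - 2*v^2 - 15*v + 36) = (v - 4)*(v + 4)*(v^2 - 6*v + 9) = (v - 4)*(v - 3)*(v + 4)*(v - 3)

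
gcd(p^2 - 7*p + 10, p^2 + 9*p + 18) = 1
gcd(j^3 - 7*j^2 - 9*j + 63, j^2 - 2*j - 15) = j + 3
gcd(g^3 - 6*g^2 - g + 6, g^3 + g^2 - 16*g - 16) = g + 1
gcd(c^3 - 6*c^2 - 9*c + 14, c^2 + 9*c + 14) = c + 2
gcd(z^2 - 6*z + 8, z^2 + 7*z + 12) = 1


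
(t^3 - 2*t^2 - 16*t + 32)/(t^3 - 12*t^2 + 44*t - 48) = (t + 4)/(t - 6)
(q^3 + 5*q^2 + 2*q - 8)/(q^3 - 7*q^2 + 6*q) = (q^2 + 6*q + 8)/(q*(q - 6))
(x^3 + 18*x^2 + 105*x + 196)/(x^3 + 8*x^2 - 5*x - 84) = (x + 7)/(x - 3)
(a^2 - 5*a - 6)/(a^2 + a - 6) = (a^2 - 5*a - 6)/(a^2 + a - 6)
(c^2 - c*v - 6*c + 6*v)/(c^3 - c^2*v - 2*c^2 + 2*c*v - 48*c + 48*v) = (c - 6)/(c^2 - 2*c - 48)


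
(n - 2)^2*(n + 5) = n^3 + n^2 - 16*n + 20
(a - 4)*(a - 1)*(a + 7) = a^3 + 2*a^2 - 31*a + 28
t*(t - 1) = t^2 - t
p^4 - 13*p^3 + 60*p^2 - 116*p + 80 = (p - 5)*(p - 4)*(p - 2)^2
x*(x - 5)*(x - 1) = x^3 - 6*x^2 + 5*x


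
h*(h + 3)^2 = h^3 + 6*h^2 + 9*h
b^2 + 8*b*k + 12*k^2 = (b + 2*k)*(b + 6*k)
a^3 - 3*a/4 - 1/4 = (a - 1)*(a + 1/2)^2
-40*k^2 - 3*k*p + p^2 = (-8*k + p)*(5*k + p)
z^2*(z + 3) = z^3 + 3*z^2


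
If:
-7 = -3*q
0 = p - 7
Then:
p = 7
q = 7/3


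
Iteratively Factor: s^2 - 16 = (s + 4)*(s - 4)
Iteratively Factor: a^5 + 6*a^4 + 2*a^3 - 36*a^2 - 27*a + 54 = (a - 2)*(a^4 + 8*a^3 + 18*a^2 - 27) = (a - 2)*(a + 3)*(a^3 + 5*a^2 + 3*a - 9) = (a - 2)*(a - 1)*(a + 3)*(a^2 + 6*a + 9) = (a - 2)*(a - 1)*(a + 3)^2*(a + 3)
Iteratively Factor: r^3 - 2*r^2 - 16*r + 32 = (r - 4)*(r^2 + 2*r - 8) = (r - 4)*(r + 4)*(r - 2)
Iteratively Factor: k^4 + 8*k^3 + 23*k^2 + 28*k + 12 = (k + 2)*(k^3 + 6*k^2 + 11*k + 6) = (k + 1)*(k + 2)*(k^2 + 5*k + 6) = (k + 1)*(k + 2)^2*(k + 3)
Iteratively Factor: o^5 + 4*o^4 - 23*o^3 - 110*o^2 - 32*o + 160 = (o - 5)*(o^4 + 9*o^3 + 22*o^2 - 32) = (o - 5)*(o + 4)*(o^3 + 5*o^2 + 2*o - 8) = (o - 5)*(o + 2)*(o + 4)*(o^2 + 3*o - 4) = (o - 5)*(o - 1)*(o + 2)*(o + 4)*(o + 4)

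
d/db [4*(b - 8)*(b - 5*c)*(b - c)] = 12*b^2 - 48*b*c - 64*b + 20*c^2 + 192*c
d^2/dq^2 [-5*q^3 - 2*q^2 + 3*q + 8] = -30*q - 4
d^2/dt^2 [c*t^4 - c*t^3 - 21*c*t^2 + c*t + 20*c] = 6*c*(2*t^2 - t - 7)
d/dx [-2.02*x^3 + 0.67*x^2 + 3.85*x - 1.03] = -6.06*x^2 + 1.34*x + 3.85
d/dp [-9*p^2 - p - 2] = -18*p - 1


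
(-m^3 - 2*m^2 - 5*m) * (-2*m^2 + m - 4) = 2*m^5 + 3*m^4 + 12*m^3 + 3*m^2 + 20*m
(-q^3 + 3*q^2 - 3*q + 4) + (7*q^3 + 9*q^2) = 6*q^3 + 12*q^2 - 3*q + 4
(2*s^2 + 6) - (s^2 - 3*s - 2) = s^2 + 3*s + 8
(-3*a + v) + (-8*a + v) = -11*a + 2*v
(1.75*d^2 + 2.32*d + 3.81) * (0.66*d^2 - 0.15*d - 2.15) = 1.155*d^4 + 1.2687*d^3 - 1.5959*d^2 - 5.5595*d - 8.1915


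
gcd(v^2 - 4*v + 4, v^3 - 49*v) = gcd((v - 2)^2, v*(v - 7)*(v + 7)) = 1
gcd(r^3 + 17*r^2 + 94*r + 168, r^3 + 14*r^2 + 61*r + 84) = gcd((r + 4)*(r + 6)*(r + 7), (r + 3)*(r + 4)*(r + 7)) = r^2 + 11*r + 28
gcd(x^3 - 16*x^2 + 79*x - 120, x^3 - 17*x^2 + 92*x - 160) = x^2 - 13*x + 40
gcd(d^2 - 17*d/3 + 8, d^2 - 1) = 1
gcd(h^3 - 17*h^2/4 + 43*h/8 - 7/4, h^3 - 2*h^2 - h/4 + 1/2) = h^2 - 5*h/2 + 1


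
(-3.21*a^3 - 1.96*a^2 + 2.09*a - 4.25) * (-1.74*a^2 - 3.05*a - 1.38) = 5.5854*a^5 + 13.2009*a^4 + 6.7712*a^3 + 3.7253*a^2 + 10.0783*a + 5.865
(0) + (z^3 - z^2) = z^3 - z^2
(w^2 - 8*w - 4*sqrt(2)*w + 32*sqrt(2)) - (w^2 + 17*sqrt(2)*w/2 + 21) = -25*sqrt(2)*w/2 - 8*w - 21 + 32*sqrt(2)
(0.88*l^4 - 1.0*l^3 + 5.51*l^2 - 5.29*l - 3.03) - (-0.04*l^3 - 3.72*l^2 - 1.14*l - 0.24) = 0.88*l^4 - 0.96*l^3 + 9.23*l^2 - 4.15*l - 2.79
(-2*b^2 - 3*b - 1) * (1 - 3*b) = 6*b^3 + 7*b^2 - 1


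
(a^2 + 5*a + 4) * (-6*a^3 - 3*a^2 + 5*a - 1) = -6*a^5 - 33*a^4 - 34*a^3 + 12*a^2 + 15*a - 4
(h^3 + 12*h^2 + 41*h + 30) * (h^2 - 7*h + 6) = h^5 + 5*h^4 - 37*h^3 - 185*h^2 + 36*h + 180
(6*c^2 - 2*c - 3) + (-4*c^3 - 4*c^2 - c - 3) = -4*c^3 + 2*c^2 - 3*c - 6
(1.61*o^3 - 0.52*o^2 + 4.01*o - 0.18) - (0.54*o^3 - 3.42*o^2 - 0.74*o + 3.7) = 1.07*o^3 + 2.9*o^2 + 4.75*o - 3.88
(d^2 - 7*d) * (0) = 0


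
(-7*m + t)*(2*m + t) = -14*m^2 - 5*m*t + t^2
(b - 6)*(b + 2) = b^2 - 4*b - 12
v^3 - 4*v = v*(v - 2)*(v + 2)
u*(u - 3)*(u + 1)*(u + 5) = u^4 + 3*u^3 - 13*u^2 - 15*u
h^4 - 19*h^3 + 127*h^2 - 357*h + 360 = (h - 8)*(h - 5)*(h - 3)^2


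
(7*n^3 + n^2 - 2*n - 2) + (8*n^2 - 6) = 7*n^3 + 9*n^2 - 2*n - 8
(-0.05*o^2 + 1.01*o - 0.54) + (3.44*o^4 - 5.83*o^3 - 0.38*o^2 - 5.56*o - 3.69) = 3.44*o^4 - 5.83*o^3 - 0.43*o^2 - 4.55*o - 4.23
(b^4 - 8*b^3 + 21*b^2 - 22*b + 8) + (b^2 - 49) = b^4 - 8*b^3 + 22*b^2 - 22*b - 41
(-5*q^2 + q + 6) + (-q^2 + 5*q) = -6*q^2 + 6*q + 6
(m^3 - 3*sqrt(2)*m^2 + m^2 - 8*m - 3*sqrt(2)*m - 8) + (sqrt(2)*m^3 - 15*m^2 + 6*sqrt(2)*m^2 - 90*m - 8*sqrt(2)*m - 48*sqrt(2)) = m^3 + sqrt(2)*m^3 - 14*m^2 + 3*sqrt(2)*m^2 - 98*m - 11*sqrt(2)*m - 48*sqrt(2) - 8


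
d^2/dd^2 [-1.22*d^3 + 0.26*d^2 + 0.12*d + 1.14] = 0.52 - 7.32*d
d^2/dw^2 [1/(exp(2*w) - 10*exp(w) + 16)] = 2*((5 - 2*exp(w))*(exp(2*w) - 10*exp(w) + 16) + 4*(exp(w) - 5)^2*exp(w))*exp(w)/(exp(2*w) - 10*exp(w) + 16)^3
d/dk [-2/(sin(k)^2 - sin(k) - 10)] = 2*(2*sin(k) - 1)*cos(k)/(sin(k) + cos(k)^2 + 9)^2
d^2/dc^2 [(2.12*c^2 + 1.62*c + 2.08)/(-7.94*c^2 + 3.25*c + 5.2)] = (-313.674464*c^3 - 1311.967488*c^2 - 79.2729600000001*c - 275.59168)/(500.566184*c^6 - 614.6751*c^5 - 731.88141*c^4 + 770.787875*c^3 + 479.3178*c^2 - 263.64*c - 140.608)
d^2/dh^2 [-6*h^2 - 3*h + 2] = -12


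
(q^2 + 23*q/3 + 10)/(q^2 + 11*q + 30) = (q + 5/3)/(q + 5)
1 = 1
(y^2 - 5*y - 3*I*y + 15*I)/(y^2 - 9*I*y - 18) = (y - 5)/(y - 6*I)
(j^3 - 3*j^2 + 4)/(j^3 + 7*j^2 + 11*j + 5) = (j^2 - 4*j + 4)/(j^2 + 6*j + 5)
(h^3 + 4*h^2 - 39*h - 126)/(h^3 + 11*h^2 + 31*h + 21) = (h - 6)/(h + 1)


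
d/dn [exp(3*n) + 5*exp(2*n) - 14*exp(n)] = (3*exp(2*n) + 10*exp(n) - 14)*exp(n)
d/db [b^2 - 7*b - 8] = 2*b - 7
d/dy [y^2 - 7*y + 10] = 2*y - 7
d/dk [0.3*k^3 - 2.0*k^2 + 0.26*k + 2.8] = 0.9*k^2 - 4.0*k + 0.26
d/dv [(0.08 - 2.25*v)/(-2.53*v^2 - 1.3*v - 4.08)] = (-5.6925*v^2 + 0.4048*v + 9.284)/(6.4009*v^4 + 6.578*v^3 + 22.3348*v^2 + 10.608*v + 16.6464)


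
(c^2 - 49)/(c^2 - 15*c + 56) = (c + 7)/(c - 8)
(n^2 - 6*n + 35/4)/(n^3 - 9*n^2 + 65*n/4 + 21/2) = (2*n - 5)/(2*n^2 - 11*n - 6)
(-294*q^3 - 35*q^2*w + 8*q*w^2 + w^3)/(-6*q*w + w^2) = 49*q^2/w + 14*q + w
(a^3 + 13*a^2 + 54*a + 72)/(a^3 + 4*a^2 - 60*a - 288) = (a^2 + 7*a + 12)/(a^2 - 2*a - 48)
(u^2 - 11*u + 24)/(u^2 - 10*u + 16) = (u - 3)/(u - 2)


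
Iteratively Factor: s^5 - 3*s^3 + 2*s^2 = (s + 2)*(s^4 - 2*s^3 + s^2) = s*(s + 2)*(s^3 - 2*s^2 + s) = s*(s - 1)*(s + 2)*(s^2 - s) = s^2*(s - 1)*(s + 2)*(s - 1)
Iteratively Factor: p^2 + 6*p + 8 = (p + 2)*(p + 4)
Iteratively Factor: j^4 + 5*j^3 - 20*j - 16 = (j + 1)*(j^3 + 4*j^2 - 4*j - 16) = (j - 2)*(j + 1)*(j^2 + 6*j + 8) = (j - 2)*(j + 1)*(j + 4)*(j + 2)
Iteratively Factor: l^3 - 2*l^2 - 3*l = (l - 3)*(l^2 + l) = l*(l - 3)*(l + 1)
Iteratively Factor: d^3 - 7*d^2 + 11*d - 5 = (d - 5)*(d^2 - 2*d + 1) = (d - 5)*(d - 1)*(d - 1)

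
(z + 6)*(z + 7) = z^2 + 13*z + 42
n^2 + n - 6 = (n - 2)*(n + 3)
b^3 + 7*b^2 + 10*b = b*(b + 2)*(b + 5)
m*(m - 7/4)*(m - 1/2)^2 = m^4 - 11*m^3/4 + 2*m^2 - 7*m/16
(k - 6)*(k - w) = k^2 - k*w - 6*k + 6*w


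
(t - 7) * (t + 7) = t^2 - 49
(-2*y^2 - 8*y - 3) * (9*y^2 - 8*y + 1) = -18*y^4 - 56*y^3 + 35*y^2 + 16*y - 3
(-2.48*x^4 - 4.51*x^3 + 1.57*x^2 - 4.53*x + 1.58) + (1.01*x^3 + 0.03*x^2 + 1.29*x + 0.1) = -2.48*x^4 - 3.5*x^3 + 1.6*x^2 - 3.24*x + 1.68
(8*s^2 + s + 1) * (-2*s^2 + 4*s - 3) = -16*s^4 + 30*s^3 - 22*s^2 + s - 3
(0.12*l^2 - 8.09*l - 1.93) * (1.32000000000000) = 0.1584*l^2 - 10.6788*l - 2.5476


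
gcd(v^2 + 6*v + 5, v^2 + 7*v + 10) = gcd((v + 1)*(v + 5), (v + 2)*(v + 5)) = v + 5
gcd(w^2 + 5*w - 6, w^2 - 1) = w - 1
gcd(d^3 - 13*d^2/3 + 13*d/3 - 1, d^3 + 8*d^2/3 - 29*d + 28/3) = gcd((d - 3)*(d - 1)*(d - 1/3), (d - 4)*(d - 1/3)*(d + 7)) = d - 1/3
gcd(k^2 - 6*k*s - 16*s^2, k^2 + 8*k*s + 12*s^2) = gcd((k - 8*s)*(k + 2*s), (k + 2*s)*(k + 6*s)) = k + 2*s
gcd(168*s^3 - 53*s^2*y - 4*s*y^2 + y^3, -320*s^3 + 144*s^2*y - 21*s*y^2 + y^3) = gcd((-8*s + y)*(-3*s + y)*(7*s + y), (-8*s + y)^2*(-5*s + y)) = -8*s + y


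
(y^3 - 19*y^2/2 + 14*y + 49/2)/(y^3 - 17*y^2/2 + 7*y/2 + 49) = (y + 1)/(y + 2)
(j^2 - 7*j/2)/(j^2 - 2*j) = (j - 7/2)/(j - 2)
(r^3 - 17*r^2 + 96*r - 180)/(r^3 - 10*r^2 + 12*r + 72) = (r - 5)/(r + 2)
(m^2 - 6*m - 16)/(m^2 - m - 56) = (m + 2)/(m + 7)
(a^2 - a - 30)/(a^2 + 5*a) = (a - 6)/a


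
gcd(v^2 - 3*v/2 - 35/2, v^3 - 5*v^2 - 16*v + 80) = v - 5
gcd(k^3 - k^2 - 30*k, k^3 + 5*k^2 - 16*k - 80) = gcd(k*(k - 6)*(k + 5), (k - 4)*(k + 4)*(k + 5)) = k + 5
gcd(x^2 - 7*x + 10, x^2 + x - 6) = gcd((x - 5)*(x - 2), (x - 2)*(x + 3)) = x - 2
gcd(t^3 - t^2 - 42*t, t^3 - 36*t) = t^2 + 6*t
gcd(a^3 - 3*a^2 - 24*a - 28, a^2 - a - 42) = a - 7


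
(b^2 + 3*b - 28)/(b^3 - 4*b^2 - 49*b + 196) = 1/(b - 7)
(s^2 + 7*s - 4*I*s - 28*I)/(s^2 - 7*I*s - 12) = (s + 7)/(s - 3*I)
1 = 1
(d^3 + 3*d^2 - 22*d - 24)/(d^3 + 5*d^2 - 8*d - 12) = (d - 4)/(d - 2)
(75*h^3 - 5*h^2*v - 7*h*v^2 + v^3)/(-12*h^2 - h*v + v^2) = (25*h^2 - 10*h*v + v^2)/(-4*h + v)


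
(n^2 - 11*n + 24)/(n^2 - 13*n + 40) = (n - 3)/(n - 5)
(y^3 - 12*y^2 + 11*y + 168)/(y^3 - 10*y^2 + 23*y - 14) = (y^2 - 5*y - 24)/(y^2 - 3*y + 2)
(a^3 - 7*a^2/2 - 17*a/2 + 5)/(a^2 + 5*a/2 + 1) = (2*a^2 - 11*a + 5)/(2*a + 1)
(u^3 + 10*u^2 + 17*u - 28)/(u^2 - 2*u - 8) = (-u^3 - 10*u^2 - 17*u + 28)/(-u^2 + 2*u + 8)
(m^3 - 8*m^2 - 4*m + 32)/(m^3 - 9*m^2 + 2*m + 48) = (m - 2)/(m - 3)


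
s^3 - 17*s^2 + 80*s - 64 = (s - 8)^2*(s - 1)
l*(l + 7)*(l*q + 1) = l^3*q + 7*l^2*q + l^2 + 7*l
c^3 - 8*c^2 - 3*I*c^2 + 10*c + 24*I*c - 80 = (c - 8)*(c - 5*I)*(c + 2*I)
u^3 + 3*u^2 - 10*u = u*(u - 2)*(u + 5)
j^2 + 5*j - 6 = (j - 1)*(j + 6)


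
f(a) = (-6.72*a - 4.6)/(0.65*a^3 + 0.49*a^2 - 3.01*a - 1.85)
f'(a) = (-6.72*a - 4.6)*(-1.95*a^2 - 0.98*a + 3.01)/(0.65*a^3 + 0.49*a^2 - 3.01*a - 1.85)^2 - 6.72/(0.65*a^3 + 0.49*a^2 - 3.01*a - 1.85) = (8.736*a^3 + 12.2628*a^2 + 4.508*a - 1.414)/(0.4225*a^6 + 0.637*a^5 - 3.6729*a^4 - 5.3548*a^3 + 7.2471*a^2 + 11.137*a + 3.4225)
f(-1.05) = 2.24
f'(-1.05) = -2.27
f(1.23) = 3.57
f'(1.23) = 3.00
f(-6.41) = -0.29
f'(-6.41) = -0.10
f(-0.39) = 3.09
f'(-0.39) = -4.45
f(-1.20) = 2.58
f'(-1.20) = -2.36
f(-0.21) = 2.65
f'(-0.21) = -1.31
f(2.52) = -5.28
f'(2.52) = 13.68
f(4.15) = -0.80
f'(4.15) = 0.52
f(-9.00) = -0.14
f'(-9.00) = -0.03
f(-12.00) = -0.07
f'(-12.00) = -0.01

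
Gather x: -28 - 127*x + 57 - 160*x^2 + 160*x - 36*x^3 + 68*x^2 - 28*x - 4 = -36*x^3 - 92*x^2 + 5*x + 25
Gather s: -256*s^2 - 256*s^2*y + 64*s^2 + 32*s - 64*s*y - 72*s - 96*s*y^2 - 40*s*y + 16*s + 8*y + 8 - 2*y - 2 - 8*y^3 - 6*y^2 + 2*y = s^2*(-256*y - 192) + s*(-96*y^2 - 104*y - 24) - 8*y^3 - 6*y^2 + 8*y + 6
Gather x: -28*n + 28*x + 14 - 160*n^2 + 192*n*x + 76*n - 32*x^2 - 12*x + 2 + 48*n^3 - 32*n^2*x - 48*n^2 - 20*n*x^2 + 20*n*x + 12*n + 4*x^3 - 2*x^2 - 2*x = 48*n^3 - 208*n^2 + 60*n + 4*x^3 + x^2*(-20*n - 34) + x*(-32*n^2 + 212*n + 14) + 16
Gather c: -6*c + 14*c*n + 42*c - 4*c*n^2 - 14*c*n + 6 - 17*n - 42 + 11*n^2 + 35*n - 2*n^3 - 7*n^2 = c*(36 - 4*n^2) - 2*n^3 + 4*n^2 + 18*n - 36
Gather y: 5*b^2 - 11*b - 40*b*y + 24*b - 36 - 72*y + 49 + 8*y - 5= 5*b^2 + 13*b + y*(-40*b - 64) + 8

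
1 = 1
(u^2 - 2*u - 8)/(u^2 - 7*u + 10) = (u^2 - 2*u - 8)/(u^2 - 7*u + 10)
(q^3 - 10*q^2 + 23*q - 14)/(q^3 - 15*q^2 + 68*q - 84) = (q - 1)/(q - 6)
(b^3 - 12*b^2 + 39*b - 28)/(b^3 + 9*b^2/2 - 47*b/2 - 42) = 2*(b^2 - 8*b + 7)/(2*b^2 + 17*b + 21)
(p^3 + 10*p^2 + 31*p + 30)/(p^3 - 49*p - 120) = (p + 2)/(p - 8)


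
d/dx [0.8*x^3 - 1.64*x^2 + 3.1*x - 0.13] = 2.4*x^2 - 3.28*x + 3.1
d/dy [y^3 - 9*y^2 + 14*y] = 3*y^2 - 18*y + 14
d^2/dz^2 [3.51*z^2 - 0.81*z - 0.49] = 7.02000000000000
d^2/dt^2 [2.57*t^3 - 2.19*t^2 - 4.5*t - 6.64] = 15.42*t - 4.38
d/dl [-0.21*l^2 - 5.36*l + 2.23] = -0.42*l - 5.36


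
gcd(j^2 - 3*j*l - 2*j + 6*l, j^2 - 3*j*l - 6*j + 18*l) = j - 3*l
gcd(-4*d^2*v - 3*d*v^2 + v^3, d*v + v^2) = d*v + v^2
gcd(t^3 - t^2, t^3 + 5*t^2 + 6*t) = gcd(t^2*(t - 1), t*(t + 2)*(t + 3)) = t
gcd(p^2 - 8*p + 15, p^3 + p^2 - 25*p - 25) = p - 5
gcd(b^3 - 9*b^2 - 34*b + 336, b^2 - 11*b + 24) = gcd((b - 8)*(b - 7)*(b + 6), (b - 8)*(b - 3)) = b - 8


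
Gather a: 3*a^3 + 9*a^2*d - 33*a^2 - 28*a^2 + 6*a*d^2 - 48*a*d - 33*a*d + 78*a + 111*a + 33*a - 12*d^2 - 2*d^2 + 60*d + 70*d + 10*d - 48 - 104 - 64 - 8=3*a^3 + a^2*(9*d - 61) + a*(6*d^2 - 81*d + 222) - 14*d^2 + 140*d - 224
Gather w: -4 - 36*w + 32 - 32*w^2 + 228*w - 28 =-32*w^2 + 192*w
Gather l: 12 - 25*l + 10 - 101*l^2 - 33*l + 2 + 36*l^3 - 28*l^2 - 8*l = 36*l^3 - 129*l^2 - 66*l + 24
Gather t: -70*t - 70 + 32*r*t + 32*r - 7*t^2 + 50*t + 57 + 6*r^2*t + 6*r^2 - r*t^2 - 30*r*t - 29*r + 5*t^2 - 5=6*r^2 + 3*r + t^2*(-r - 2) + t*(6*r^2 + 2*r - 20) - 18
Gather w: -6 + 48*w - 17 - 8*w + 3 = 40*w - 20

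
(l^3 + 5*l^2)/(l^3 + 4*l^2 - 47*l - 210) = l^2/(l^2 - l - 42)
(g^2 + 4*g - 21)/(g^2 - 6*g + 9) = (g + 7)/(g - 3)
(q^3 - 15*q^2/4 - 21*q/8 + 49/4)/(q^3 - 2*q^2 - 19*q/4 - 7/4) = (4*q^2 - q - 14)/(2*(2*q^2 + 3*q + 1))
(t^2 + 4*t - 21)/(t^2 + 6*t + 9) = (t^2 + 4*t - 21)/(t^2 + 6*t + 9)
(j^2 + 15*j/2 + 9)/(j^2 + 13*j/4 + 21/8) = 4*(j + 6)/(4*j + 7)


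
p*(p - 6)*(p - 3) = p^3 - 9*p^2 + 18*p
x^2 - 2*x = x*(x - 2)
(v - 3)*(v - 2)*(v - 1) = v^3 - 6*v^2 + 11*v - 6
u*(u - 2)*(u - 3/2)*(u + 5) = u^4 + 3*u^3/2 - 29*u^2/2 + 15*u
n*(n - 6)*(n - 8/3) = n^3 - 26*n^2/3 + 16*n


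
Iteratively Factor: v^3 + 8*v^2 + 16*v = (v + 4)*(v^2 + 4*v) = (v + 4)^2*(v)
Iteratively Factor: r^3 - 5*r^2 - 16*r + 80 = (r - 4)*(r^2 - r - 20) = (r - 5)*(r - 4)*(r + 4)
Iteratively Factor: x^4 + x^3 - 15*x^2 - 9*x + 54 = (x - 3)*(x^3 + 4*x^2 - 3*x - 18) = (x - 3)*(x - 2)*(x^2 + 6*x + 9) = (x - 3)*(x - 2)*(x + 3)*(x + 3)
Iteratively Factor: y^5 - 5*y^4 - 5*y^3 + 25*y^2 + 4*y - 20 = (y + 2)*(y^4 - 7*y^3 + 9*y^2 + 7*y - 10) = (y - 5)*(y + 2)*(y^3 - 2*y^2 - y + 2) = (y - 5)*(y - 2)*(y + 2)*(y^2 - 1) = (y - 5)*(y - 2)*(y + 1)*(y + 2)*(y - 1)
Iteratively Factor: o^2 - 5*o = (o)*(o - 5)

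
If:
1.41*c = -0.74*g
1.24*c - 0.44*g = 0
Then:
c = 0.00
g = 0.00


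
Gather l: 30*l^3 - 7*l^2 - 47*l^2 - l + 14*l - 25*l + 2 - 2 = 30*l^3 - 54*l^2 - 12*l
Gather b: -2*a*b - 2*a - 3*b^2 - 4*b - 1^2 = -2*a - 3*b^2 + b*(-2*a - 4) - 1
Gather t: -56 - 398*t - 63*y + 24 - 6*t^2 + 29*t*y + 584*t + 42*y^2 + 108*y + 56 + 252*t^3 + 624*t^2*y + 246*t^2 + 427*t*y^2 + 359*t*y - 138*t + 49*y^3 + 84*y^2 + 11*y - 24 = 252*t^3 + t^2*(624*y + 240) + t*(427*y^2 + 388*y + 48) + 49*y^3 + 126*y^2 + 56*y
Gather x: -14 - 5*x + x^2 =x^2 - 5*x - 14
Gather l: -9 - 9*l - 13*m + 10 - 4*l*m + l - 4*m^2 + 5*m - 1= l*(-4*m - 8) - 4*m^2 - 8*m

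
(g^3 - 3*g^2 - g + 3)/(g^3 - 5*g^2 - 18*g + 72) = (g^2 - 1)/(g^2 - 2*g - 24)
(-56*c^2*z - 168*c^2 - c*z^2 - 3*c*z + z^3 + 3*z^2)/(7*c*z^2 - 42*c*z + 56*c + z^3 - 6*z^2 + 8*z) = (-8*c*z - 24*c + z^2 + 3*z)/(z^2 - 6*z + 8)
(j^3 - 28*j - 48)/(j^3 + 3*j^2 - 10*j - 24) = (j - 6)/(j - 3)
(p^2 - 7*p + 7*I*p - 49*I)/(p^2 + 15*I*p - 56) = (p - 7)/(p + 8*I)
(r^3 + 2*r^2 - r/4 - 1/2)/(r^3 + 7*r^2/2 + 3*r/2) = (r^2 + 3*r/2 - 1)/(r*(r + 3))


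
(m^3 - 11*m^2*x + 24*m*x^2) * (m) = m^4 - 11*m^3*x + 24*m^2*x^2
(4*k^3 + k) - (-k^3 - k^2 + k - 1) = 5*k^3 + k^2 + 1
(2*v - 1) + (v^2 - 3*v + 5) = v^2 - v + 4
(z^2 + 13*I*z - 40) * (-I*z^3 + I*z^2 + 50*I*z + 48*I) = -I*z^5 + 13*z^4 + I*z^4 - 13*z^3 + 90*I*z^3 - 650*z^2 + 8*I*z^2 - 624*z - 2000*I*z - 1920*I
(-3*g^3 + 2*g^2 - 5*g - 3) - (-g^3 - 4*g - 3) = -2*g^3 + 2*g^2 - g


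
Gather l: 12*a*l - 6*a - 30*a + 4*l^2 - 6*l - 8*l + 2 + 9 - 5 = -36*a + 4*l^2 + l*(12*a - 14) + 6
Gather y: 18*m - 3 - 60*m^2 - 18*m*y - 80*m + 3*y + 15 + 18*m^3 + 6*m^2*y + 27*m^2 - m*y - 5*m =18*m^3 - 33*m^2 - 67*m + y*(6*m^2 - 19*m + 3) + 12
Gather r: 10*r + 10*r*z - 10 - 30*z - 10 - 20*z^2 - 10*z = r*(10*z + 10) - 20*z^2 - 40*z - 20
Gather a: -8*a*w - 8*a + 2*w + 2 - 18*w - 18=a*(-8*w - 8) - 16*w - 16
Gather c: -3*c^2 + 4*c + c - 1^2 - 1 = -3*c^2 + 5*c - 2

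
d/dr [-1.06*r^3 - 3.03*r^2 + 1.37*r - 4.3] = -3.18*r^2 - 6.06*r + 1.37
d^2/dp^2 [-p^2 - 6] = -2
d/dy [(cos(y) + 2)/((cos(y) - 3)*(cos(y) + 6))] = (cos(y)^2 + 4*cos(y) + 24)*sin(y)/((cos(y) - 3)^2*(cos(y) + 6)^2)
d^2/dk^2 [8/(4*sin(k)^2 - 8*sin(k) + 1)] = 64*(-16*sin(k) - 3*sin(3*k) + cos(2*k) - cos(4*k) + 15)/(4*sin(k)^2 - 8*sin(k) + 1)^3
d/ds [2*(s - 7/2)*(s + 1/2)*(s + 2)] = 6*s^2 - 4*s - 31/2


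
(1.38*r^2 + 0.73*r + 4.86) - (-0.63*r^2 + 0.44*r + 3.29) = 2.01*r^2 + 0.29*r + 1.57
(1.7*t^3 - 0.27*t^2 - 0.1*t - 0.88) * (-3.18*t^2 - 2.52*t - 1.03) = -5.406*t^5 - 3.4254*t^4 - 0.7526*t^3 + 3.3285*t^2 + 2.3206*t + 0.9064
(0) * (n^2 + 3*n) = 0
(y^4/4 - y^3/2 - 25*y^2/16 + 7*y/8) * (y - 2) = y^5/4 - y^4 - 9*y^3/16 + 4*y^2 - 7*y/4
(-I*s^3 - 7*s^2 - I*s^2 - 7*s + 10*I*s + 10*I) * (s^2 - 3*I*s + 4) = -I*s^5 - 10*s^4 - I*s^4 - 10*s^3 + 27*I*s^3 + 2*s^2 + 27*I*s^2 + 2*s + 40*I*s + 40*I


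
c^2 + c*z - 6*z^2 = (c - 2*z)*(c + 3*z)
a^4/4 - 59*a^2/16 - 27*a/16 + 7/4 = (a/4 + 1/4)*(a - 4)*(a - 1/2)*(a + 7/2)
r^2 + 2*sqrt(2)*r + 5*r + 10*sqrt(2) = (r + 5)*(r + 2*sqrt(2))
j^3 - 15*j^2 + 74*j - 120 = (j - 6)*(j - 5)*(j - 4)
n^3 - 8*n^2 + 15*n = n*(n - 5)*(n - 3)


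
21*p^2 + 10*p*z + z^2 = (3*p + z)*(7*p + z)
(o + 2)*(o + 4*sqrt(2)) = o^2 + 2*o + 4*sqrt(2)*o + 8*sqrt(2)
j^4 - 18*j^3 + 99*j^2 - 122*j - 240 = (j - 8)*(j - 6)*(j - 5)*(j + 1)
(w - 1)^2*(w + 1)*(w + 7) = w^4 + 6*w^3 - 8*w^2 - 6*w + 7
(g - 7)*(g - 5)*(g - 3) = g^3 - 15*g^2 + 71*g - 105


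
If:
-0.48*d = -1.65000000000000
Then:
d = 3.44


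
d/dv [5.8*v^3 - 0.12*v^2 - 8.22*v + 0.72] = 17.4*v^2 - 0.24*v - 8.22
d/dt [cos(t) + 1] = -sin(t)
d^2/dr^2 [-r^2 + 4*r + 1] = -2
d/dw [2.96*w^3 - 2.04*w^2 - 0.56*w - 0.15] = 8.88*w^2 - 4.08*w - 0.56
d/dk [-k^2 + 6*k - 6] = 6 - 2*k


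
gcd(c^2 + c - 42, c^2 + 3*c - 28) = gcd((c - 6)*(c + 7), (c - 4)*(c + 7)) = c + 7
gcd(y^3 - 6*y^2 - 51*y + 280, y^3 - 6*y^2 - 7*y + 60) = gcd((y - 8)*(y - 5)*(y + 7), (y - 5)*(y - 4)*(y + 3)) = y - 5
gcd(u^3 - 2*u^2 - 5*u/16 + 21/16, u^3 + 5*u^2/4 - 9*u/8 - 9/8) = u^2 - u/4 - 3/4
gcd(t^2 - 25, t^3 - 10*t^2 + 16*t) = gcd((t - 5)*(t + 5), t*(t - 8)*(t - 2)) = 1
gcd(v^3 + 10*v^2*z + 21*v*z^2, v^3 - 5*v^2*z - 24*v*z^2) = v^2 + 3*v*z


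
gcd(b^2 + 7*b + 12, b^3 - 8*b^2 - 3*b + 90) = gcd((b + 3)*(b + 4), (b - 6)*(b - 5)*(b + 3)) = b + 3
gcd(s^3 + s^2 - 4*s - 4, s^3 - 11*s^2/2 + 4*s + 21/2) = s + 1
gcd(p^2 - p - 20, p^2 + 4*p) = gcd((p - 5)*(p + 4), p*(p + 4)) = p + 4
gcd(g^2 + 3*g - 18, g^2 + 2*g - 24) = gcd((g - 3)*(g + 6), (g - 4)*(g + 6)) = g + 6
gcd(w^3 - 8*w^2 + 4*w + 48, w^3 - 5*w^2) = 1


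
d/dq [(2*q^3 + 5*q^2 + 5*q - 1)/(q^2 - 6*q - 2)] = (2*q^4 - 24*q^3 - 47*q^2 - 18*q - 16)/(q^4 - 12*q^3 + 32*q^2 + 24*q + 4)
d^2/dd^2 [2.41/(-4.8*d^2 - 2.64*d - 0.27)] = (111.0528*d^2 + 61.07904*d - 2.41*(9.6*d + 2.64)*(19.2*d + 5.28) + 6.24672)/(4.8*d^2 + 2.64*d + 0.27)^3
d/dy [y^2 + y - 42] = 2*y + 1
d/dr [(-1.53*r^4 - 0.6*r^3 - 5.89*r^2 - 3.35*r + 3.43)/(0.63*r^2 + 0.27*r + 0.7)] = (-1.9278*r^5 - 1.6173*r^4 - 4.608*r^3 - 0.7398*r^2 - 12.5678*r - 3.2711)/(0.3969*r^4 + 0.3402*r^3 + 0.9549*r^2 + 0.378*r + 0.49)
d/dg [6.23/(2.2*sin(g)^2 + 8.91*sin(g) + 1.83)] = -(27.412*sin(g) + 55.5093)*cos(g)/(2.2*sin(g)^2 + 8.91*sin(g) + 1.83)^2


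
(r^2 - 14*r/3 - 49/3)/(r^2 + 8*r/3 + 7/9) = 3*(r - 7)/(3*r + 1)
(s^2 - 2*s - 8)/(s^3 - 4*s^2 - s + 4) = (s + 2)/(s^2 - 1)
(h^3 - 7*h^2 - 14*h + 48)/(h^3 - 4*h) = (h^2 - 5*h - 24)/(h*(h + 2))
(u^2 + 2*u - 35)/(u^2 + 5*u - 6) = (u^2 + 2*u - 35)/(u^2 + 5*u - 6)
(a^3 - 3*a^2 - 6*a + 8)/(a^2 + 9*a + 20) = (a^3 - 3*a^2 - 6*a + 8)/(a^2 + 9*a + 20)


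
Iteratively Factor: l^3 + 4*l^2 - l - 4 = (l + 4)*(l^2 - 1) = (l - 1)*(l + 4)*(l + 1)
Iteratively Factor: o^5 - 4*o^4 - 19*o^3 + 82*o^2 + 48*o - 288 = (o - 3)*(o^4 - o^3 - 22*o^2 + 16*o + 96) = (o - 3)^2*(o^3 + 2*o^2 - 16*o - 32) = (o - 3)^2*(o + 4)*(o^2 - 2*o - 8) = (o - 3)^2*(o + 2)*(o + 4)*(o - 4)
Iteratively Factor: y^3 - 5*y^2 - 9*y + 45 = (y + 3)*(y^2 - 8*y + 15) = (y - 5)*(y + 3)*(y - 3)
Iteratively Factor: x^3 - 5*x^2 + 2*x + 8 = (x - 2)*(x^2 - 3*x - 4) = (x - 2)*(x + 1)*(x - 4)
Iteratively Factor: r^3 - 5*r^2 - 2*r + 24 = (r + 2)*(r^2 - 7*r + 12) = (r - 4)*(r + 2)*(r - 3)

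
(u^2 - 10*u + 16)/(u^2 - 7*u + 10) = (u - 8)/(u - 5)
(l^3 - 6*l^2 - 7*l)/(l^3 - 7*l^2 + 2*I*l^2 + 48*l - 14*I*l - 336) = l*(l + 1)/(l^2 + 2*I*l + 48)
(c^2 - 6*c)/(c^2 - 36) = c/(c + 6)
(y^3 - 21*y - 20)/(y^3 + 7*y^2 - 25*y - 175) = (y^2 + 5*y + 4)/(y^2 + 12*y + 35)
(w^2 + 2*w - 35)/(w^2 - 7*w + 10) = (w + 7)/(w - 2)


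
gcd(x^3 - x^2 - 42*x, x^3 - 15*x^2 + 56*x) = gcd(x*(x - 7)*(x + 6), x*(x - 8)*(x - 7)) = x^2 - 7*x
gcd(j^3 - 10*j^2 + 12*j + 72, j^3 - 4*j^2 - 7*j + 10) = j + 2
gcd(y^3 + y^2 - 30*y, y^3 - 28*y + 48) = y + 6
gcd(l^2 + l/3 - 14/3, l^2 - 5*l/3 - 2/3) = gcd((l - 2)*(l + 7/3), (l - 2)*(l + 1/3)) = l - 2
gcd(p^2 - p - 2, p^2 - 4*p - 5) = p + 1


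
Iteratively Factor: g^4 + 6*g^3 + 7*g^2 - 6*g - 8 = (g - 1)*(g^3 + 7*g^2 + 14*g + 8) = (g - 1)*(g + 2)*(g^2 + 5*g + 4) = (g - 1)*(g + 2)*(g + 4)*(g + 1)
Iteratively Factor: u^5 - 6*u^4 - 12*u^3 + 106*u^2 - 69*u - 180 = (u - 5)*(u^4 - u^3 - 17*u^2 + 21*u + 36) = (u - 5)*(u + 1)*(u^3 - 2*u^2 - 15*u + 36) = (u - 5)*(u + 1)*(u + 4)*(u^2 - 6*u + 9) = (u - 5)*(u - 3)*(u + 1)*(u + 4)*(u - 3)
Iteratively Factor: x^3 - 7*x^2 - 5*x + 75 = (x - 5)*(x^2 - 2*x - 15) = (x - 5)*(x + 3)*(x - 5)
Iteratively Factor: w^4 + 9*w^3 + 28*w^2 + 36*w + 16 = (w + 1)*(w^3 + 8*w^2 + 20*w + 16) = (w + 1)*(w + 2)*(w^2 + 6*w + 8) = (w + 1)*(w + 2)*(w + 4)*(w + 2)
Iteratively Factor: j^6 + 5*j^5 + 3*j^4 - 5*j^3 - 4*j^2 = (j + 4)*(j^5 + j^4 - j^3 - j^2) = j*(j + 4)*(j^4 + j^3 - j^2 - j) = j*(j + 1)*(j + 4)*(j^3 - j) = j*(j + 1)^2*(j + 4)*(j^2 - j) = j*(j - 1)*(j + 1)^2*(j + 4)*(j)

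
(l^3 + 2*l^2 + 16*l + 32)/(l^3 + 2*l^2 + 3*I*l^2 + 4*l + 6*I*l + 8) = (l - 4*I)/(l - I)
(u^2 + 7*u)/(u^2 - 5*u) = (u + 7)/(u - 5)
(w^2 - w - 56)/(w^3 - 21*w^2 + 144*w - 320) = (w + 7)/(w^2 - 13*w + 40)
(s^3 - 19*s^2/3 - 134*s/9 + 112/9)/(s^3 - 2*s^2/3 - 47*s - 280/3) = (s - 2/3)/(s + 5)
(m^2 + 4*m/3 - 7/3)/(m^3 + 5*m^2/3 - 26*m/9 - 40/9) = 3*(3*m^2 + 4*m - 7)/(9*m^3 + 15*m^2 - 26*m - 40)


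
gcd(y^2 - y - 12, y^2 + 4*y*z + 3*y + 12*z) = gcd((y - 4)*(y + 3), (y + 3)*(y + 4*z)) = y + 3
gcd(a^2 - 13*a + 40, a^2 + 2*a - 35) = a - 5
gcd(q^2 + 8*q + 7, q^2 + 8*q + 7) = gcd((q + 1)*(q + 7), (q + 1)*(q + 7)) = q^2 + 8*q + 7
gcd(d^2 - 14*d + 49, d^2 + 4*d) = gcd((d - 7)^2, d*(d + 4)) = 1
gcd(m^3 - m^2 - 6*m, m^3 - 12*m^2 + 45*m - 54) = m - 3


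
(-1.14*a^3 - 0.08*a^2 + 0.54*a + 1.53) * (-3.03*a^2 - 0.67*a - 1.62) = 3.4542*a^5 + 1.0062*a^4 + 0.2642*a^3 - 4.8681*a^2 - 1.8999*a - 2.4786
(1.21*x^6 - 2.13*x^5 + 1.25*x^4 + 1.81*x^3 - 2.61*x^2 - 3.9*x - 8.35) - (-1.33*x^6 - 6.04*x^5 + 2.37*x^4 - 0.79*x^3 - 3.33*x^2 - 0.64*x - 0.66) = 2.54*x^6 + 3.91*x^5 - 1.12*x^4 + 2.6*x^3 + 0.72*x^2 - 3.26*x - 7.69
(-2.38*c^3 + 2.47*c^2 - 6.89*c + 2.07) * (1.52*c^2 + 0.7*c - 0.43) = -3.6176*c^5 + 2.0884*c^4 - 7.7204*c^3 - 2.7387*c^2 + 4.4117*c - 0.8901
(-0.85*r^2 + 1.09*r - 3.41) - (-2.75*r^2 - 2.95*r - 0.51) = 1.9*r^2 + 4.04*r - 2.9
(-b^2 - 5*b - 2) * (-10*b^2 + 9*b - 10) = 10*b^4 + 41*b^3 - 15*b^2 + 32*b + 20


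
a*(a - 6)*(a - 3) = a^3 - 9*a^2 + 18*a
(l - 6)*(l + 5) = l^2 - l - 30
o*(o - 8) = o^2 - 8*o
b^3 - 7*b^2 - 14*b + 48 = (b - 8)*(b - 2)*(b + 3)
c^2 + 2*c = c*(c + 2)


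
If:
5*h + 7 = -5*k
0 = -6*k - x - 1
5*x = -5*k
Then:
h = -6/5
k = -1/5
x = 1/5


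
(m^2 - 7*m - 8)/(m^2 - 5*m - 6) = (m - 8)/(m - 6)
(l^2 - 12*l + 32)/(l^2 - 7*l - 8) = (l - 4)/(l + 1)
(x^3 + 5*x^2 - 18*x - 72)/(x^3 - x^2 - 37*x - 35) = (-x^3 - 5*x^2 + 18*x + 72)/(-x^3 + x^2 + 37*x + 35)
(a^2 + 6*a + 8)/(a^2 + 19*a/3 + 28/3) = 3*(a + 2)/(3*a + 7)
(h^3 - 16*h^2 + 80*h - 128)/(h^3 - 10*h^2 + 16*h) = (h^2 - 8*h + 16)/(h*(h - 2))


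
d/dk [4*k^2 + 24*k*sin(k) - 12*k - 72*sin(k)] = 24*k*cos(k) + 8*k + 24*sin(k) - 72*cos(k) - 12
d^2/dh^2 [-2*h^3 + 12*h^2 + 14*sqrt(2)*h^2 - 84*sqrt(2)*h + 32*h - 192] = -12*h + 24 + 28*sqrt(2)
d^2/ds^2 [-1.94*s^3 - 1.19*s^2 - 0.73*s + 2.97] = -11.64*s - 2.38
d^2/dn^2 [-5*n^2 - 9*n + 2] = -10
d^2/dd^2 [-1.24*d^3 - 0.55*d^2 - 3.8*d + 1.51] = -7.44*d - 1.1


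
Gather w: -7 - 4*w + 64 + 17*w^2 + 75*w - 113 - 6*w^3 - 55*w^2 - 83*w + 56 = -6*w^3 - 38*w^2 - 12*w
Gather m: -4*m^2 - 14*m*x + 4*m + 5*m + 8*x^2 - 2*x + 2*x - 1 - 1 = -4*m^2 + m*(9 - 14*x) + 8*x^2 - 2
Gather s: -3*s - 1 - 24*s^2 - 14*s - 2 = -24*s^2 - 17*s - 3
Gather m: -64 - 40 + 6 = -98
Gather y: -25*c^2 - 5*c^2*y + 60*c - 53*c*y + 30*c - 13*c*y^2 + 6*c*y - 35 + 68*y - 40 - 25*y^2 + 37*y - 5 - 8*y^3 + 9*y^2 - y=-25*c^2 + 90*c - 8*y^3 + y^2*(-13*c - 16) + y*(-5*c^2 - 47*c + 104) - 80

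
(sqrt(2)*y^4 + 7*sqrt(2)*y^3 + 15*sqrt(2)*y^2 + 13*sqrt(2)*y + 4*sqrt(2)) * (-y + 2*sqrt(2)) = -sqrt(2)*y^5 - 7*sqrt(2)*y^4 + 4*y^4 - 15*sqrt(2)*y^3 + 28*y^3 - 13*sqrt(2)*y^2 + 60*y^2 - 4*sqrt(2)*y + 52*y + 16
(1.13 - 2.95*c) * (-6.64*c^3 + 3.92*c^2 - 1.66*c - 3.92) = 19.588*c^4 - 19.0672*c^3 + 9.3266*c^2 + 9.6882*c - 4.4296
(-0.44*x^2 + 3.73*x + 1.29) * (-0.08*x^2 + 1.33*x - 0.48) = 0.0352*x^4 - 0.8836*x^3 + 5.0689*x^2 - 0.0746999999999998*x - 0.6192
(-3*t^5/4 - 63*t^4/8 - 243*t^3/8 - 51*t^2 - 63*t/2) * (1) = -3*t^5/4 - 63*t^4/8 - 243*t^3/8 - 51*t^2 - 63*t/2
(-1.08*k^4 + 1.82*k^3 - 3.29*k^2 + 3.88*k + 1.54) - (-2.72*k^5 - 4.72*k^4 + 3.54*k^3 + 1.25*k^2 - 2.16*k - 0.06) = 2.72*k^5 + 3.64*k^4 - 1.72*k^3 - 4.54*k^2 + 6.04*k + 1.6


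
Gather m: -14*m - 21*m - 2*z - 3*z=-35*m - 5*z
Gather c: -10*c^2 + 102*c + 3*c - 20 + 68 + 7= -10*c^2 + 105*c + 55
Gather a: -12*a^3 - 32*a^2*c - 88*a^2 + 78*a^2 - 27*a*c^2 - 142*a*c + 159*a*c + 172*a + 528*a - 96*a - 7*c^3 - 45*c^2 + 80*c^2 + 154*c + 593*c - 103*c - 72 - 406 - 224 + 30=-12*a^3 + a^2*(-32*c - 10) + a*(-27*c^2 + 17*c + 604) - 7*c^3 + 35*c^2 + 644*c - 672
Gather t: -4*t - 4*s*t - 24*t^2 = -24*t^2 + t*(-4*s - 4)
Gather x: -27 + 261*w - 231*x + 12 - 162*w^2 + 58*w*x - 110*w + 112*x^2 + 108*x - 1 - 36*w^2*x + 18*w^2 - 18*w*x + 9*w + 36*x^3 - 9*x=-144*w^2 + 160*w + 36*x^3 + 112*x^2 + x*(-36*w^2 + 40*w - 132) - 16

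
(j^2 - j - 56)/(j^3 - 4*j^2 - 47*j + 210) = (j - 8)/(j^2 - 11*j + 30)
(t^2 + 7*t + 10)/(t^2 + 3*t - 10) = (t + 2)/(t - 2)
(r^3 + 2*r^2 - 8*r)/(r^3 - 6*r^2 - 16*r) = (-r^2 - 2*r + 8)/(-r^2 + 6*r + 16)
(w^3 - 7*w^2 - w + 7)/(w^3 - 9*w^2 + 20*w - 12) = (w^2 - 6*w - 7)/(w^2 - 8*w + 12)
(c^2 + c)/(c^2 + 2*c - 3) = c*(c + 1)/(c^2 + 2*c - 3)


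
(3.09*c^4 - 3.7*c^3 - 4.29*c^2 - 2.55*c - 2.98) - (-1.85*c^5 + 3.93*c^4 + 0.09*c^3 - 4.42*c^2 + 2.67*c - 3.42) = 1.85*c^5 - 0.84*c^4 - 3.79*c^3 + 0.13*c^2 - 5.22*c + 0.44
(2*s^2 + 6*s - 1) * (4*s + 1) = 8*s^3 + 26*s^2 + 2*s - 1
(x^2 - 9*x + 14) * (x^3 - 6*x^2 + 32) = x^5 - 15*x^4 + 68*x^3 - 52*x^2 - 288*x + 448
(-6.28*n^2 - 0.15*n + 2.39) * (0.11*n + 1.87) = -0.6908*n^3 - 11.7601*n^2 - 0.0176*n + 4.4693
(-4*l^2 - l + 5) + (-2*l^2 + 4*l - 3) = -6*l^2 + 3*l + 2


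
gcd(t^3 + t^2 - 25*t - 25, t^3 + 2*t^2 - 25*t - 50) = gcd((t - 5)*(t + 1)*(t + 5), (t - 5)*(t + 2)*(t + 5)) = t^2 - 25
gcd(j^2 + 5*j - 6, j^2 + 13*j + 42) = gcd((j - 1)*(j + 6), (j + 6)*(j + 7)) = j + 6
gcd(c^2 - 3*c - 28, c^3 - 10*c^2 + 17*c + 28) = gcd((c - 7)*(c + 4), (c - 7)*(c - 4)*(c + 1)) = c - 7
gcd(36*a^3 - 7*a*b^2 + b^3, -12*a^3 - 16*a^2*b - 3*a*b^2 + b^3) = 12*a^2 + 4*a*b - b^2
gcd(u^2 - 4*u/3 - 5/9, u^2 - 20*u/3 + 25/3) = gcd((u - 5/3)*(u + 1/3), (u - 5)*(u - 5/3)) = u - 5/3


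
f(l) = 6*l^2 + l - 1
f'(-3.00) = -35.00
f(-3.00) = 50.00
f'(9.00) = 109.00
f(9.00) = 494.00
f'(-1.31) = -14.72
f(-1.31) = 7.99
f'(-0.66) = -6.92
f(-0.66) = 0.95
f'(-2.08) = -23.96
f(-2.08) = 22.88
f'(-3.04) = -35.48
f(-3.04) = 51.41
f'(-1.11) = -12.32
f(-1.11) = 5.28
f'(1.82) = 22.84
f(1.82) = 20.69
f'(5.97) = 72.64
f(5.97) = 218.82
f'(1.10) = 14.20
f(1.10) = 7.36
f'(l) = 12*l + 1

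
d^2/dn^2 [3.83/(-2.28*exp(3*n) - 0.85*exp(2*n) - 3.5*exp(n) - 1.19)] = (-3.83*(6.84*exp(2*n) + 1.7*exp(n) + 3.5)*(13.68*exp(2*n) + 3.4*exp(n) + 7.0)*exp(n) + (78.5916*exp(2*n) + 13.022*exp(n) + 13.405)*(2.28*exp(3*n) + 0.85*exp(2*n) + 3.5*exp(n) + 1.19))*exp(n)/(2.28*exp(3*n) + 0.85*exp(2*n) + 3.5*exp(n) + 1.19)^3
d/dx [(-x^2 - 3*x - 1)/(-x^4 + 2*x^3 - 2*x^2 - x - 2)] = (-2*x^5 - 7*x^4 + 8*x^3 + x^2 + 5)/(x^8 - 4*x^7 + 8*x^6 - 6*x^5 + 4*x^4 - 4*x^3 + 9*x^2 + 4*x + 4)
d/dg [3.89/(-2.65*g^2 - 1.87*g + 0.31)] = (20.617*g + 7.2743)/(2.65*g^2 + 1.87*g - 0.31)^2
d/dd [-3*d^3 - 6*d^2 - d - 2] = -9*d^2 - 12*d - 1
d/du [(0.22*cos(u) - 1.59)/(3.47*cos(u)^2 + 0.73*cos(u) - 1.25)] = (0.7634*cos(u)^2 - 11.0346*cos(u) - 0.8857)*sin(u)/(12.0409*cos(u)^4 + 5.0662*cos(u)^3 - 8.1421*cos(u)^2 - 1.825*cos(u) + 1.5625)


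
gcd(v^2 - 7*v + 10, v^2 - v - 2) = v - 2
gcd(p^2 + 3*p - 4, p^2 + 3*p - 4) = p^2 + 3*p - 4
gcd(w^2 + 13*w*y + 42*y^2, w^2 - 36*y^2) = w + 6*y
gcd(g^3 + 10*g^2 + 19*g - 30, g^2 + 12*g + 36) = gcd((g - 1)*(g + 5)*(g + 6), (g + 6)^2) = g + 6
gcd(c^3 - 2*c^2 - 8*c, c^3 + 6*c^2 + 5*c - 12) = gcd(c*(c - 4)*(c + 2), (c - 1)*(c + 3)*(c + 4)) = 1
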